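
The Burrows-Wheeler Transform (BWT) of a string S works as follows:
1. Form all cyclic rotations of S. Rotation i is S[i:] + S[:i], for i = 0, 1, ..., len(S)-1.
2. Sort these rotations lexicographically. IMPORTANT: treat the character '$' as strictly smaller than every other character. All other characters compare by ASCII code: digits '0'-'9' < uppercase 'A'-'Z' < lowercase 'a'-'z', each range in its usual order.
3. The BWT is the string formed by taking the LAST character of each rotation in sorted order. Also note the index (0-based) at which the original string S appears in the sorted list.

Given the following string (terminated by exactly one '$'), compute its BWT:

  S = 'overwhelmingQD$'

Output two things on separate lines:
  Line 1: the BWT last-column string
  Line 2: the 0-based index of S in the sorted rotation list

Answer: DQghvnwmeli$eor
11

Derivation:
All 15 rotations (rotation i = S[i:]+S[:i]):
  rot[0] = overwhelmingQD$
  rot[1] = verwhelmingQD$o
  rot[2] = erwhelmingQD$ov
  rot[3] = rwhelmingQD$ove
  rot[4] = whelmingQD$over
  rot[5] = helmingQD$overw
  rot[6] = elmingQD$overwh
  rot[7] = lmingQD$overwhe
  rot[8] = mingQD$overwhel
  rot[9] = ingQD$overwhelm
  rot[10] = ngQD$overwhelmi
  rot[11] = gQD$overwhelmin
  rot[12] = QD$overwhelming
  rot[13] = D$overwhelmingQ
  rot[14] = $overwhelmingQD
Sorted (with $ < everything):
  sorted[0] = $overwhelmingQD  (last char: 'D')
  sorted[1] = D$overwhelmingQ  (last char: 'Q')
  sorted[2] = QD$overwhelming  (last char: 'g')
  sorted[3] = elmingQD$overwh  (last char: 'h')
  sorted[4] = erwhelmingQD$ov  (last char: 'v')
  sorted[5] = gQD$overwhelmin  (last char: 'n')
  sorted[6] = helmingQD$overw  (last char: 'w')
  sorted[7] = ingQD$overwhelm  (last char: 'm')
  sorted[8] = lmingQD$overwhe  (last char: 'e')
  sorted[9] = mingQD$overwhel  (last char: 'l')
  sorted[10] = ngQD$overwhelmi  (last char: 'i')
  sorted[11] = overwhelmingQD$  (last char: '$')
  sorted[12] = rwhelmingQD$ove  (last char: 'e')
  sorted[13] = verwhelmingQD$o  (last char: 'o')
  sorted[14] = whelmingQD$over  (last char: 'r')
Last column: DQghvnwmeli$eor
Original string S is at sorted index 11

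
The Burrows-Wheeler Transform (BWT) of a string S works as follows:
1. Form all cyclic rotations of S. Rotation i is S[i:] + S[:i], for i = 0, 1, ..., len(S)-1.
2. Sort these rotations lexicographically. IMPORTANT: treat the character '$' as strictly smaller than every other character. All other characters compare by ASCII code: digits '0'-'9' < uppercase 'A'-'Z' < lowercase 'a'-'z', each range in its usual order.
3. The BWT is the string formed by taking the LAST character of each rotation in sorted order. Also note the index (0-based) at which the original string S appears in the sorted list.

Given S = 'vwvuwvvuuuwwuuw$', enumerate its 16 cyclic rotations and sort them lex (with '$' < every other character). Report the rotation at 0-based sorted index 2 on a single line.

Answer: uuw$vwvuwvvuuuww

Derivation:
All 16 rotations (rotation i = S[i:]+S[:i]):
  rot[0] = vwvuwvvuuuwwuuw$
  rot[1] = wvuwvvuuuwwuuw$v
  rot[2] = vuwvvuuuwwuuw$vw
  rot[3] = uwvvuuuwwuuw$vwv
  rot[4] = wvvuuuwwuuw$vwvu
  rot[5] = vvuuuwwuuw$vwvuw
  rot[6] = vuuuwwuuw$vwvuwv
  rot[7] = uuuwwuuw$vwvuwvv
  rot[8] = uuwwuuw$vwvuwvvu
  rot[9] = uwwuuw$vwvuwvvuu
  rot[10] = wwuuw$vwvuwvvuuu
  rot[11] = wuuw$vwvuwvvuuuw
  rot[12] = uuw$vwvuwvvuuuww
  rot[13] = uw$vwvuwvvuuuwwu
  rot[14] = w$vwvuwvvuuuwwuu
  rot[15] = $vwvuwvvuuuwwuuw
Sorted (with $ < everything):
  sorted[0] = $vwvuwvvuuuwwuuw
  sorted[1] = uuuwwuuw$vwvuwvv
  sorted[2] = uuw$vwvuwvvuuuww
  sorted[3] = uuwwuuw$vwvuwvvu
  sorted[4] = uw$vwvuwvvuuuwwu
  sorted[5] = uwvvuuuwwuuw$vwv
  sorted[6] = uwwuuw$vwvuwvvuu
  sorted[7] = vuuuwwuuw$vwvuwv
  sorted[8] = vuwvvuuuwwuuw$vw
  sorted[9] = vvuuuwwuuw$vwvuw
  sorted[10] = vwvuwvvuuuwwuuw$
  sorted[11] = w$vwvuwvvuuuwwuu
  sorted[12] = wuuw$vwvuwvvuuuw
  sorted[13] = wvuwvvuuuwwuuw$v
  sorted[14] = wvvuuuwwuuw$vwvu
  sorted[15] = wwuuw$vwvuwvvuuu
sorted[2] = uuw$vwvuwvvuuuww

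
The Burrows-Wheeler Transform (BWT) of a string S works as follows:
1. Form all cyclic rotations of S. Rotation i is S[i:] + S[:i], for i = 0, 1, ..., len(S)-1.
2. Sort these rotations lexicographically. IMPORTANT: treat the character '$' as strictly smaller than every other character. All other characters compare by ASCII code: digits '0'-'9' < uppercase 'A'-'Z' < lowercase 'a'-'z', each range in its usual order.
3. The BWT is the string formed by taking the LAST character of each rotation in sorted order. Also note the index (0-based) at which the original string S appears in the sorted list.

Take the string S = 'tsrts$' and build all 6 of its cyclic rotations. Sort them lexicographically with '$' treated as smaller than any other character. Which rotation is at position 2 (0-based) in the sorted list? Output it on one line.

Answer: s$tsrt

Derivation:
All 6 rotations (rotation i = S[i:]+S[:i]):
  rot[0] = tsrts$
  rot[1] = srts$t
  rot[2] = rts$ts
  rot[3] = ts$tsr
  rot[4] = s$tsrt
  rot[5] = $tsrts
Sorted (with $ < everything):
  sorted[0] = $tsrts
  sorted[1] = rts$ts
  sorted[2] = s$tsrt
  sorted[3] = srts$t
  sorted[4] = ts$tsr
  sorted[5] = tsrts$
sorted[2] = s$tsrt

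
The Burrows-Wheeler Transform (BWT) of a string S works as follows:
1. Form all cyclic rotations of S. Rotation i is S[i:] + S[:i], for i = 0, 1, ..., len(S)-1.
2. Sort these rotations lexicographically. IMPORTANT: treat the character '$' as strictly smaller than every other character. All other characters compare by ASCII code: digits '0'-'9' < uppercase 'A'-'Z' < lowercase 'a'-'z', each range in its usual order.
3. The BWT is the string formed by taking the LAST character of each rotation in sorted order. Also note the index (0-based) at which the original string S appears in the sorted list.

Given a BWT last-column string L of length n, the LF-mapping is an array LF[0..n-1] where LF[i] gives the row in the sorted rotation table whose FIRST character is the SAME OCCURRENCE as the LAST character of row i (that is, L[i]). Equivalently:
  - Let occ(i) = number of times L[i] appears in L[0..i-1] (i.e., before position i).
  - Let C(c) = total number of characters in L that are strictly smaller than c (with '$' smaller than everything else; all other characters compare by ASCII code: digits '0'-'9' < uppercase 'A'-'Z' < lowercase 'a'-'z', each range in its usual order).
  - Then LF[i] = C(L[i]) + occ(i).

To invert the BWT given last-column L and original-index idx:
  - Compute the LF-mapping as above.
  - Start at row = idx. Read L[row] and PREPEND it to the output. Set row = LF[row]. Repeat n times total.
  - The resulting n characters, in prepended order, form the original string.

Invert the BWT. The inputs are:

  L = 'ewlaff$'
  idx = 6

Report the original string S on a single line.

LF mapping: 2 6 5 1 3 4 0
Walk LF starting at row 6, prepending L[row]:
  step 1: row=6, L[6]='$', prepend. Next row=LF[6]=0
  step 2: row=0, L[0]='e', prepend. Next row=LF[0]=2
  step 3: row=2, L[2]='l', prepend. Next row=LF[2]=5
  step 4: row=5, L[5]='f', prepend. Next row=LF[5]=4
  step 5: row=4, L[4]='f', prepend. Next row=LF[4]=3
  step 6: row=3, L[3]='a', prepend. Next row=LF[3]=1
  step 7: row=1, L[1]='w', prepend. Next row=LF[1]=6
Reversed output: waffle$

Answer: waffle$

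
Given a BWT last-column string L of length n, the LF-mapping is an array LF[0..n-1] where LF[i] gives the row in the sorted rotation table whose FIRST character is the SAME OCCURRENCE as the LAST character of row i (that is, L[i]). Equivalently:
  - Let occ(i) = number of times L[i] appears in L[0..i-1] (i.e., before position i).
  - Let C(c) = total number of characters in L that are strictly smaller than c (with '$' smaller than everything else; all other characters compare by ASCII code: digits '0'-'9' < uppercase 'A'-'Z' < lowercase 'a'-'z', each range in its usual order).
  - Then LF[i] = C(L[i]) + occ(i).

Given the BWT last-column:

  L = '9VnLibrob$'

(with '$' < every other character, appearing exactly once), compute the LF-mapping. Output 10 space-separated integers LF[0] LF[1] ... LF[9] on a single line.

Answer: 1 3 7 2 6 4 9 8 5 0

Derivation:
Char counts: '$':1, '9':1, 'L':1, 'V':1, 'b':2, 'i':1, 'n':1, 'o':1, 'r':1
C (first-col start): C('$')=0, C('9')=1, C('L')=2, C('V')=3, C('b')=4, C('i')=6, C('n')=7, C('o')=8, C('r')=9
L[0]='9': occ=0, LF[0]=C('9')+0=1+0=1
L[1]='V': occ=0, LF[1]=C('V')+0=3+0=3
L[2]='n': occ=0, LF[2]=C('n')+0=7+0=7
L[3]='L': occ=0, LF[3]=C('L')+0=2+0=2
L[4]='i': occ=0, LF[4]=C('i')+0=6+0=6
L[5]='b': occ=0, LF[5]=C('b')+0=4+0=4
L[6]='r': occ=0, LF[6]=C('r')+0=9+0=9
L[7]='o': occ=0, LF[7]=C('o')+0=8+0=8
L[8]='b': occ=1, LF[8]=C('b')+1=4+1=5
L[9]='$': occ=0, LF[9]=C('$')+0=0+0=0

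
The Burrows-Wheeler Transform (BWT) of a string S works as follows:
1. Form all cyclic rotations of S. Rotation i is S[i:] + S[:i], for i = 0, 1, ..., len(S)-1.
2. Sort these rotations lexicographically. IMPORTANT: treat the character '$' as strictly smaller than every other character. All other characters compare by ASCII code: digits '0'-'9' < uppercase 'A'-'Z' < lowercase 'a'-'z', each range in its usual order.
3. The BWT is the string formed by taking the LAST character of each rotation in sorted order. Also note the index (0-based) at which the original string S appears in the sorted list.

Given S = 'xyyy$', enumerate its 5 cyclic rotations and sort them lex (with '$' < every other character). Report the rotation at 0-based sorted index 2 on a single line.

All 5 rotations (rotation i = S[i:]+S[:i]):
  rot[0] = xyyy$
  rot[1] = yyy$x
  rot[2] = yy$xy
  rot[3] = y$xyy
  rot[4] = $xyyy
Sorted (with $ < everything):
  sorted[0] = $xyyy
  sorted[1] = xyyy$
  sorted[2] = y$xyy
  sorted[3] = yy$xy
  sorted[4] = yyy$x
sorted[2] = y$xyy

Answer: y$xyy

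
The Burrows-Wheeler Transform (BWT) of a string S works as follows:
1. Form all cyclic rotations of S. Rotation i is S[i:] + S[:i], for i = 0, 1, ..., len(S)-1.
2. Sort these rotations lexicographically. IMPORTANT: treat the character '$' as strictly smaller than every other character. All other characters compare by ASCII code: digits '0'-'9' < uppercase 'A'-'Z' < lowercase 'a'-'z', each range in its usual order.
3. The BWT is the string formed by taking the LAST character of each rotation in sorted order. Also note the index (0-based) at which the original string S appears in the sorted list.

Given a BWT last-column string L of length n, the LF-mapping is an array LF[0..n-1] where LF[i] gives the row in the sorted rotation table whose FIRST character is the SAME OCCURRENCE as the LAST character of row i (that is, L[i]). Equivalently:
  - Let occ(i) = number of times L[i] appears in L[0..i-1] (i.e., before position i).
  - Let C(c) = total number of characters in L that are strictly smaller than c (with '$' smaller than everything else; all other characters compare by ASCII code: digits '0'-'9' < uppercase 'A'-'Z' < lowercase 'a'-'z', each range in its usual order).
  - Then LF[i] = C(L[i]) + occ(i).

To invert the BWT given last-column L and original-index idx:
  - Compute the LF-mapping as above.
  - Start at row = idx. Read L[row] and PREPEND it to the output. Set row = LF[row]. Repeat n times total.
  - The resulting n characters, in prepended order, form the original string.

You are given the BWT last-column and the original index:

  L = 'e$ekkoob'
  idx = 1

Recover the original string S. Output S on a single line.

Answer: bookkee$

Derivation:
LF mapping: 2 0 3 4 5 6 7 1
Walk LF starting at row 1, prepending L[row]:
  step 1: row=1, L[1]='$', prepend. Next row=LF[1]=0
  step 2: row=0, L[0]='e', prepend. Next row=LF[0]=2
  step 3: row=2, L[2]='e', prepend. Next row=LF[2]=3
  step 4: row=3, L[3]='k', prepend. Next row=LF[3]=4
  step 5: row=4, L[4]='k', prepend. Next row=LF[4]=5
  step 6: row=5, L[5]='o', prepend. Next row=LF[5]=6
  step 7: row=6, L[6]='o', prepend. Next row=LF[6]=7
  step 8: row=7, L[7]='b', prepend. Next row=LF[7]=1
Reversed output: bookkee$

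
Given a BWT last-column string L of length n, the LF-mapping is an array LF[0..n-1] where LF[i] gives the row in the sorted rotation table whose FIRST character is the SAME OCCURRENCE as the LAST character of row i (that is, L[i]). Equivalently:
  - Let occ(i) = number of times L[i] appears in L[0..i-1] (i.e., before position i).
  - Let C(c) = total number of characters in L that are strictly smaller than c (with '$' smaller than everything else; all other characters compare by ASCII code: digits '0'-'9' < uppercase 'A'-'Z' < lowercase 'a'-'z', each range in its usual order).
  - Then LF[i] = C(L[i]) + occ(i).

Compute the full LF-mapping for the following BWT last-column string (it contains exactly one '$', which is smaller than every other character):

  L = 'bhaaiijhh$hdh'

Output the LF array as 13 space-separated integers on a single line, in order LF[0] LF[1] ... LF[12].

Char counts: '$':1, 'a':2, 'b':1, 'd':1, 'h':5, 'i':2, 'j':1
C (first-col start): C('$')=0, C('a')=1, C('b')=3, C('d')=4, C('h')=5, C('i')=10, C('j')=12
L[0]='b': occ=0, LF[0]=C('b')+0=3+0=3
L[1]='h': occ=0, LF[1]=C('h')+0=5+0=5
L[2]='a': occ=0, LF[2]=C('a')+0=1+0=1
L[3]='a': occ=1, LF[3]=C('a')+1=1+1=2
L[4]='i': occ=0, LF[4]=C('i')+0=10+0=10
L[5]='i': occ=1, LF[5]=C('i')+1=10+1=11
L[6]='j': occ=0, LF[6]=C('j')+0=12+0=12
L[7]='h': occ=1, LF[7]=C('h')+1=5+1=6
L[8]='h': occ=2, LF[8]=C('h')+2=5+2=7
L[9]='$': occ=0, LF[9]=C('$')+0=0+0=0
L[10]='h': occ=3, LF[10]=C('h')+3=5+3=8
L[11]='d': occ=0, LF[11]=C('d')+0=4+0=4
L[12]='h': occ=4, LF[12]=C('h')+4=5+4=9

Answer: 3 5 1 2 10 11 12 6 7 0 8 4 9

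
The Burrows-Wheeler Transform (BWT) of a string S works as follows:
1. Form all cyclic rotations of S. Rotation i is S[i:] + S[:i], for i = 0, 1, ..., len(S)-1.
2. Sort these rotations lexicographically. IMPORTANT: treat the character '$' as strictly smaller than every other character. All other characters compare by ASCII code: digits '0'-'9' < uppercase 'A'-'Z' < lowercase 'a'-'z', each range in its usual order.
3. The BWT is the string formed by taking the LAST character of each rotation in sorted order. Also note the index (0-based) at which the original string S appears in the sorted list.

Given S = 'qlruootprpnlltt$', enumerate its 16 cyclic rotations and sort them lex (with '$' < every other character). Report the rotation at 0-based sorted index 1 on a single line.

Answer: lltt$qlruootprpn

Derivation:
All 16 rotations (rotation i = S[i:]+S[:i]):
  rot[0] = qlruootprpnlltt$
  rot[1] = lruootprpnlltt$q
  rot[2] = ruootprpnlltt$ql
  rot[3] = uootprpnlltt$qlr
  rot[4] = ootprpnlltt$qlru
  rot[5] = otprpnlltt$qlruo
  rot[6] = tprpnlltt$qlruoo
  rot[7] = prpnlltt$qlruoot
  rot[8] = rpnlltt$qlruootp
  rot[9] = pnlltt$qlruootpr
  rot[10] = nlltt$qlruootprp
  rot[11] = lltt$qlruootprpn
  rot[12] = ltt$qlruootprpnl
  rot[13] = tt$qlruootprpnll
  rot[14] = t$qlruootprpnllt
  rot[15] = $qlruootprpnlltt
Sorted (with $ < everything):
  sorted[0] = $qlruootprpnlltt
  sorted[1] = lltt$qlruootprpn
  sorted[2] = lruootprpnlltt$q
  sorted[3] = ltt$qlruootprpnl
  sorted[4] = nlltt$qlruootprp
  sorted[5] = ootprpnlltt$qlru
  sorted[6] = otprpnlltt$qlruo
  sorted[7] = pnlltt$qlruootpr
  sorted[8] = prpnlltt$qlruoot
  sorted[9] = qlruootprpnlltt$
  sorted[10] = rpnlltt$qlruootp
  sorted[11] = ruootprpnlltt$ql
  sorted[12] = t$qlruootprpnllt
  sorted[13] = tprpnlltt$qlruoo
  sorted[14] = tt$qlruootprpnll
  sorted[15] = uootprpnlltt$qlr
sorted[1] = lltt$qlruootprpn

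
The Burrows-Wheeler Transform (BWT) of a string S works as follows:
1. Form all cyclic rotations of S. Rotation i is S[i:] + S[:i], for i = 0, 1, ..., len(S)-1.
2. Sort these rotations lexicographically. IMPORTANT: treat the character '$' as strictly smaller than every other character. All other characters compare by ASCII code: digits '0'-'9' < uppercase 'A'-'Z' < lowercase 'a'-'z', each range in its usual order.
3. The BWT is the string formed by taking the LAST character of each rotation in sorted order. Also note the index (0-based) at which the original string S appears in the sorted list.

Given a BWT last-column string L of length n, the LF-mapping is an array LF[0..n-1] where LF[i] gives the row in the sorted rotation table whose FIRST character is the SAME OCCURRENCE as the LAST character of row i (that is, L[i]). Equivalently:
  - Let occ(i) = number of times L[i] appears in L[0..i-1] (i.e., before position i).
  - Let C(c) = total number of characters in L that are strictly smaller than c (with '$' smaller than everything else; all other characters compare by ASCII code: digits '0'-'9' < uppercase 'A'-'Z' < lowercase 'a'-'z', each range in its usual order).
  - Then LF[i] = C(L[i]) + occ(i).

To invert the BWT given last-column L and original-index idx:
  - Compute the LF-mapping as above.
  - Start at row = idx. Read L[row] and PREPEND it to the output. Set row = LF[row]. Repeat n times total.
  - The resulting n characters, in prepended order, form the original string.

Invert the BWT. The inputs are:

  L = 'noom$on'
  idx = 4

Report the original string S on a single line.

LF mapping: 2 4 5 1 0 6 3
Walk LF starting at row 4, prepending L[row]:
  step 1: row=4, L[4]='$', prepend. Next row=LF[4]=0
  step 2: row=0, L[0]='n', prepend. Next row=LF[0]=2
  step 3: row=2, L[2]='o', prepend. Next row=LF[2]=5
  step 4: row=5, L[5]='o', prepend. Next row=LF[5]=6
  step 5: row=6, L[6]='n', prepend. Next row=LF[6]=3
  step 6: row=3, L[3]='m', prepend. Next row=LF[3]=1
  step 7: row=1, L[1]='o', prepend. Next row=LF[1]=4
Reversed output: omnoon$

Answer: omnoon$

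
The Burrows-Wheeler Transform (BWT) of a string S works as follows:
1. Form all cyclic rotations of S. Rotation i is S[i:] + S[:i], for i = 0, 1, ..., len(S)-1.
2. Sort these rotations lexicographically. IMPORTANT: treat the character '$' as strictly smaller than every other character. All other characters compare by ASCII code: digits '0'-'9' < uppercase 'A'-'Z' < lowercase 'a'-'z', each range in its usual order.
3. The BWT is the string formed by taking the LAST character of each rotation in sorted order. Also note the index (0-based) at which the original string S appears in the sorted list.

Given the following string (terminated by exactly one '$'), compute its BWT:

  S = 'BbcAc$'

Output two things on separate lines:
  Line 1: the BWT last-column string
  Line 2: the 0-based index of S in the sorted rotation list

Answer: cc$BAb
2

Derivation:
All 6 rotations (rotation i = S[i:]+S[:i]):
  rot[0] = BbcAc$
  rot[1] = bcAc$B
  rot[2] = cAc$Bb
  rot[3] = Ac$Bbc
  rot[4] = c$BbcA
  rot[5] = $BbcAc
Sorted (with $ < everything):
  sorted[0] = $BbcAc  (last char: 'c')
  sorted[1] = Ac$Bbc  (last char: 'c')
  sorted[2] = BbcAc$  (last char: '$')
  sorted[3] = bcAc$B  (last char: 'B')
  sorted[4] = c$BbcA  (last char: 'A')
  sorted[5] = cAc$Bb  (last char: 'b')
Last column: cc$BAb
Original string S is at sorted index 2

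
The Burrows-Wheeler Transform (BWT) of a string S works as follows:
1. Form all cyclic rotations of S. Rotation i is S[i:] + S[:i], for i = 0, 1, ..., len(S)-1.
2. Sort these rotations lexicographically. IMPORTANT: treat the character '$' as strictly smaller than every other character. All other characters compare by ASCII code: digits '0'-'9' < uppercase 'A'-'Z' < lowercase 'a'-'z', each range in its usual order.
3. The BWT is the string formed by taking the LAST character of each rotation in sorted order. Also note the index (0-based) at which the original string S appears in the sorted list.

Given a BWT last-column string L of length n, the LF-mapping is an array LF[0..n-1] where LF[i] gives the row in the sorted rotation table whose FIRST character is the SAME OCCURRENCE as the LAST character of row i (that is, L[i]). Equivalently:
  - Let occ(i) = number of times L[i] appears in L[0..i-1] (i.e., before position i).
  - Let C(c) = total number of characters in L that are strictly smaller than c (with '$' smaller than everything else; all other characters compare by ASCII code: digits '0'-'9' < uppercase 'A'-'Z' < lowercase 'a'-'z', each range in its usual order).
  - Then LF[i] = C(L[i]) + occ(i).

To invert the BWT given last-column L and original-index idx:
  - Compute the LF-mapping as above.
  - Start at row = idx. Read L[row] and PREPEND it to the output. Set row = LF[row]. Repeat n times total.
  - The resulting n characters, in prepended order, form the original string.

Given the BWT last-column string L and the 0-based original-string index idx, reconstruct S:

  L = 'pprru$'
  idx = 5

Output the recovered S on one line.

LF mapping: 1 2 3 4 5 0
Walk LF starting at row 5, prepending L[row]:
  step 1: row=5, L[5]='$', prepend. Next row=LF[5]=0
  step 2: row=0, L[0]='p', prepend. Next row=LF[0]=1
  step 3: row=1, L[1]='p', prepend. Next row=LF[1]=2
  step 4: row=2, L[2]='r', prepend. Next row=LF[2]=3
  step 5: row=3, L[3]='r', prepend. Next row=LF[3]=4
  step 6: row=4, L[4]='u', prepend. Next row=LF[4]=5
Reversed output: urrpp$

Answer: urrpp$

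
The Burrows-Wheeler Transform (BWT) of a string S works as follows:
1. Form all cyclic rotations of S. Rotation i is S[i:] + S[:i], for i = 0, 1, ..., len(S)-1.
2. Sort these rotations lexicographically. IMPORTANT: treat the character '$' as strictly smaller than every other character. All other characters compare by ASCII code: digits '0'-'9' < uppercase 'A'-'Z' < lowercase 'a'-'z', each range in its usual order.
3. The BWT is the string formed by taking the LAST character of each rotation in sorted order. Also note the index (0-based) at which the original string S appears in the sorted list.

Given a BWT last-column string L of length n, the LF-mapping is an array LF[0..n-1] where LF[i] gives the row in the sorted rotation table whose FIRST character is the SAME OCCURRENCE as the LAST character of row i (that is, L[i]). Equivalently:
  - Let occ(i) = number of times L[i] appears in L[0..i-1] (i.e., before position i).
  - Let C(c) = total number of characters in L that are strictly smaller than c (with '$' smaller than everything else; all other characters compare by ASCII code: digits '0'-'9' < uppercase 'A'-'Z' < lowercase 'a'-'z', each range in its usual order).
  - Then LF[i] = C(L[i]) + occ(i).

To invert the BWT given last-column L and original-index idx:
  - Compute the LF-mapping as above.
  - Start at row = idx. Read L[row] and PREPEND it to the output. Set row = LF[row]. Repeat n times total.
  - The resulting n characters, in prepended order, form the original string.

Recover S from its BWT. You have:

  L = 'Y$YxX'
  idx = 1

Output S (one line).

LF mapping: 2 0 3 4 1
Walk LF starting at row 1, prepending L[row]:
  step 1: row=1, L[1]='$', prepend. Next row=LF[1]=0
  step 2: row=0, L[0]='Y', prepend. Next row=LF[0]=2
  step 3: row=2, L[2]='Y', prepend. Next row=LF[2]=3
  step 4: row=3, L[3]='x', prepend. Next row=LF[3]=4
  step 5: row=4, L[4]='X', prepend. Next row=LF[4]=1
Reversed output: XxYY$

Answer: XxYY$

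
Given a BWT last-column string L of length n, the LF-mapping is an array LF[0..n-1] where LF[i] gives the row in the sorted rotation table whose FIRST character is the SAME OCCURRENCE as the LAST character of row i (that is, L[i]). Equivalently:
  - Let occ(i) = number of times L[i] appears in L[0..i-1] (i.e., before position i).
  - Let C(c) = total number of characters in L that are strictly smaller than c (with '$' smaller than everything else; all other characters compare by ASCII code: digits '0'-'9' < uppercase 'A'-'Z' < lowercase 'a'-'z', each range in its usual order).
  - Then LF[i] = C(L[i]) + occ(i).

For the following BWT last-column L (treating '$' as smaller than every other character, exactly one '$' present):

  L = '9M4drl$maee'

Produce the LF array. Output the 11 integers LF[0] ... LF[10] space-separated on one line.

Char counts: '$':1, '4':1, '9':1, 'M':1, 'a':1, 'd':1, 'e':2, 'l':1, 'm':1, 'r':1
C (first-col start): C('$')=0, C('4')=1, C('9')=2, C('M')=3, C('a')=4, C('d')=5, C('e')=6, C('l')=8, C('m')=9, C('r')=10
L[0]='9': occ=0, LF[0]=C('9')+0=2+0=2
L[1]='M': occ=0, LF[1]=C('M')+0=3+0=3
L[2]='4': occ=0, LF[2]=C('4')+0=1+0=1
L[3]='d': occ=0, LF[3]=C('d')+0=5+0=5
L[4]='r': occ=0, LF[4]=C('r')+0=10+0=10
L[5]='l': occ=0, LF[5]=C('l')+0=8+0=8
L[6]='$': occ=0, LF[6]=C('$')+0=0+0=0
L[7]='m': occ=0, LF[7]=C('m')+0=9+0=9
L[8]='a': occ=0, LF[8]=C('a')+0=4+0=4
L[9]='e': occ=0, LF[9]=C('e')+0=6+0=6
L[10]='e': occ=1, LF[10]=C('e')+1=6+1=7

Answer: 2 3 1 5 10 8 0 9 4 6 7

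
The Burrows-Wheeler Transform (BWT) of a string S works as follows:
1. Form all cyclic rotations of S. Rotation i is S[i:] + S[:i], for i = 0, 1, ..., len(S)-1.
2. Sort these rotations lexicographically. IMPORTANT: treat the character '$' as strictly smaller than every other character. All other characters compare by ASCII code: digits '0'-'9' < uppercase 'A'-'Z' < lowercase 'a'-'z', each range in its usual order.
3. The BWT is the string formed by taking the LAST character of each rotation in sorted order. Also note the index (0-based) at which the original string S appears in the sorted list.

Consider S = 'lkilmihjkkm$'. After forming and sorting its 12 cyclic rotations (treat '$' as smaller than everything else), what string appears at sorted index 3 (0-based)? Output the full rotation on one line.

Answer: ilmihjkkm$lk

Derivation:
All 12 rotations (rotation i = S[i:]+S[:i]):
  rot[0] = lkilmihjkkm$
  rot[1] = kilmihjkkm$l
  rot[2] = ilmihjkkm$lk
  rot[3] = lmihjkkm$lki
  rot[4] = mihjkkm$lkil
  rot[5] = ihjkkm$lkilm
  rot[6] = hjkkm$lkilmi
  rot[7] = jkkm$lkilmih
  rot[8] = kkm$lkilmihj
  rot[9] = km$lkilmihjk
  rot[10] = m$lkilmihjkk
  rot[11] = $lkilmihjkkm
Sorted (with $ < everything):
  sorted[0] = $lkilmihjkkm
  sorted[1] = hjkkm$lkilmi
  sorted[2] = ihjkkm$lkilm
  sorted[3] = ilmihjkkm$lk
  sorted[4] = jkkm$lkilmih
  sorted[5] = kilmihjkkm$l
  sorted[6] = kkm$lkilmihj
  sorted[7] = km$lkilmihjk
  sorted[8] = lkilmihjkkm$
  sorted[9] = lmihjkkm$lki
  sorted[10] = m$lkilmihjkk
  sorted[11] = mihjkkm$lkil
sorted[3] = ilmihjkkm$lk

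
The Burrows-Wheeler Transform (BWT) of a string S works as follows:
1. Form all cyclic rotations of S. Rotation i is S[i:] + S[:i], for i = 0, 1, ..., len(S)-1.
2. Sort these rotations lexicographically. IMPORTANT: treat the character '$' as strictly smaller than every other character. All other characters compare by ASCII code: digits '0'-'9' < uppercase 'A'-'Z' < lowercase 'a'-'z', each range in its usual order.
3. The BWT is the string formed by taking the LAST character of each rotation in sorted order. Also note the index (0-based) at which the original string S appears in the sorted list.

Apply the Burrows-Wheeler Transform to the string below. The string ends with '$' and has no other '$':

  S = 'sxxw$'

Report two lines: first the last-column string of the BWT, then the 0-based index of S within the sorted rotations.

All 5 rotations (rotation i = S[i:]+S[:i]):
  rot[0] = sxxw$
  rot[1] = xxw$s
  rot[2] = xw$sx
  rot[3] = w$sxx
  rot[4] = $sxxw
Sorted (with $ < everything):
  sorted[0] = $sxxw  (last char: 'w')
  sorted[1] = sxxw$  (last char: '$')
  sorted[2] = w$sxx  (last char: 'x')
  sorted[3] = xw$sx  (last char: 'x')
  sorted[4] = xxw$s  (last char: 's')
Last column: w$xxs
Original string S is at sorted index 1

Answer: w$xxs
1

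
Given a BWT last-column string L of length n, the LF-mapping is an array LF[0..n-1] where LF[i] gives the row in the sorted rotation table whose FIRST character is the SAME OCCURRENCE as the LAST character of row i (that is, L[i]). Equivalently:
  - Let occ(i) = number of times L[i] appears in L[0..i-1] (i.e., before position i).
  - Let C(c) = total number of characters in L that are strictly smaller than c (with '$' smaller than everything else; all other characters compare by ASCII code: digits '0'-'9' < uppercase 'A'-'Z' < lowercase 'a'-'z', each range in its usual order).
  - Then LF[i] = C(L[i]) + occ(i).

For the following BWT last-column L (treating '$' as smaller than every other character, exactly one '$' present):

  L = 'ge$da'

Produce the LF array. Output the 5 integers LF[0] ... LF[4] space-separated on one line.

Answer: 4 3 0 2 1

Derivation:
Char counts: '$':1, 'a':1, 'd':1, 'e':1, 'g':1
C (first-col start): C('$')=0, C('a')=1, C('d')=2, C('e')=3, C('g')=4
L[0]='g': occ=0, LF[0]=C('g')+0=4+0=4
L[1]='e': occ=0, LF[1]=C('e')+0=3+0=3
L[2]='$': occ=0, LF[2]=C('$')+0=0+0=0
L[3]='d': occ=0, LF[3]=C('d')+0=2+0=2
L[4]='a': occ=0, LF[4]=C('a')+0=1+0=1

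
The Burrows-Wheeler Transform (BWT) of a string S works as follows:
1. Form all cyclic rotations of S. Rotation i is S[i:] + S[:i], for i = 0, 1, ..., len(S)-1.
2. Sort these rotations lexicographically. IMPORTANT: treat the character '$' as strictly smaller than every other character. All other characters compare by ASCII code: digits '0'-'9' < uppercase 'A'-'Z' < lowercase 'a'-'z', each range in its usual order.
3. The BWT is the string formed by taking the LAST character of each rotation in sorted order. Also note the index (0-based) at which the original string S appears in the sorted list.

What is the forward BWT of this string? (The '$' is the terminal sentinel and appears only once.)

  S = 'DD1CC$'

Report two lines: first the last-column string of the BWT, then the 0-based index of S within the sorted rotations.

Answer: CDC1D$
5

Derivation:
All 6 rotations (rotation i = S[i:]+S[:i]):
  rot[0] = DD1CC$
  rot[1] = D1CC$D
  rot[2] = 1CC$DD
  rot[3] = CC$DD1
  rot[4] = C$DD1C
  rot[5] = $DD1CC
Sorted (with $ < everything):
  sorted[0] = $DD1CC  (last char: 'C')
  sorted[1] = 1CC$DD  (last char: 'D')
  sorted[2] = C$DD1C  (last char: 'C')
  sorted[3] = CC$DD1  (last char: '1')
  sorted[4] = D1CC$D  (last char: 'D')
  sorted[5] = DD1CC$  (last char: '$')
Last column: CDC1D$
Original string S is at sorted index 5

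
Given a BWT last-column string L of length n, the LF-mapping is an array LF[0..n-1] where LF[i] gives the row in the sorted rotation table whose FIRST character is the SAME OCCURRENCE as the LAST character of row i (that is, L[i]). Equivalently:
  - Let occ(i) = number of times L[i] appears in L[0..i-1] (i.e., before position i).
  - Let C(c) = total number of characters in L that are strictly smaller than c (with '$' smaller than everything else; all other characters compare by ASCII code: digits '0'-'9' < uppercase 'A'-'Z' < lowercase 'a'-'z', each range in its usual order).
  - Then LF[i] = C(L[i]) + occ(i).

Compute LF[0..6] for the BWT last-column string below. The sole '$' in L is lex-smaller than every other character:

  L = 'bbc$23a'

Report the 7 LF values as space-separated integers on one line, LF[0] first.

Answer: 4 5 6 0 1 2 3

Derivation:
Char counts: '$':1, '2':1, '3':1, 'a':1, 'b':2, 'c':1
C (first-col start): C('$')=0, C('2')=1, C('3')=2, C('a')=3, C('b')=4, C('c')=6
L[0]='b': occ=0, LF[0]=C('b')+0=4+0=4
L[1]='b': occ=1, LF[1]=C('b')+1=4+1=5
L[2]='c': occ=0, LF[2]=C('c')+0=6+0=6
L[3]='$': occ=0, LF[3]=C('$')+0=0+0=0
L[4]='2': occ=0, LF[4]=C('2')+0=1+0=1
L[5]='3': occ=0, LF[5]=C('3')+0=2+0=2
L[6]='a': occ=0, LF[6]=C('a')+0=3+0=3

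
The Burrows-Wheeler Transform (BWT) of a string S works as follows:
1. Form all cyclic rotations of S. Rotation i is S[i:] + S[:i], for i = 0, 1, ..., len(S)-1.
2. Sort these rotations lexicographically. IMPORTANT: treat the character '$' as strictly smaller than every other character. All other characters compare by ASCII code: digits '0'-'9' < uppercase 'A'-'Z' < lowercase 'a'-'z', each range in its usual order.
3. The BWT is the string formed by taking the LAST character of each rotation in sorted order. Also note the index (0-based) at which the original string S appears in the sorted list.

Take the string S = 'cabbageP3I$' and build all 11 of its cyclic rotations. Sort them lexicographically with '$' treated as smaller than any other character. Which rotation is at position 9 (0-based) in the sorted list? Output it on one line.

All 11 rotations (rotation i = S[i:]+S[:i]):
  rot[0] = cabbageP3I$
  rot[1] = abbageP3I$c
  rot[2] = bbageP3I$ca
  rot[3] = bageP3I$cab
  rot[4] = ageP3I$cabb
  rot[5] = geP3I$cabba
  rot[6] = eP3I$cabbag
  rot[7] = P3I$cabbage
  rot[8] = 3I$cabbageP
  rot[9] = I$cabbageP3
  rot[10] = $cabbageP3I
Sorted (with $ < everything):
  sorted[0] = $cabbageP3I
  sorted[1] = 3I$cabbageP
  sorted[2] = I$cabbageP3
  sorted[3] = P3I$cabbage
  sorted[4] = abbageP3I$c
  sorted[5] = ageP3I$cabb
  sorted[6] = bageP3I$cab
  sorted[7] = bbageP3I$ca
  sorted[8] = cabbageP3I$
  sorted[9] = eP3I$cabbag
  sorted[10] = geP3I$cabba
sorted[9] = eP3I$cabbag

Answer: eP3I$cabbag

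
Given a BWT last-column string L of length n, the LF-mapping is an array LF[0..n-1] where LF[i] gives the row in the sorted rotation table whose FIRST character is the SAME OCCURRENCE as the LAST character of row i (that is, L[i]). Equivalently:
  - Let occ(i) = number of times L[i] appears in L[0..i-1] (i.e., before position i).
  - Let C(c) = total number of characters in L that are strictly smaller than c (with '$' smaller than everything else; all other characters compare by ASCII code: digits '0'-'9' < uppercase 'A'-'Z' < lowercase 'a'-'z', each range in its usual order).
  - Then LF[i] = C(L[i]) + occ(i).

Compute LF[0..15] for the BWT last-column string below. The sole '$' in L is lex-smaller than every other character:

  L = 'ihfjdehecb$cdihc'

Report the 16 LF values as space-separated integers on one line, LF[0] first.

Answer: 13 10 9 15 5 7 11 8 2 1 0 3 6 14 12 4

Derivation:
Char counts: '$':1, 'b':1, 'c':3, 'd':2, 'e':2, 'f':1, 'h':3, 'i':2, 'j':1
C (first-col start): C('$')=0, C('b')=1, C('c')=2, C('d')=5, C('e')=7, C('f')=9, C('h')=10, C('i')=13, C('j')=15
L[0]='i': occ=0, LF[0]=C('i')+0=13+0=13
L[1]='h': occ=0, LF[1]=C('h')+0=10+0=10
L[2]='f': occ=0, LF[2]=C('f')+0=9+0=9
L[3]='j': occ=0, LF[3]=C('j')+0=15+0=15
L[4]='d': occ=0, LF[4]=C('d')+0=5+0=5
L[5]='e': occ=0, LF[5]=C('e')+0=7+0=7
L[6]='h': occ=1, LF[6]=C('h')+1=10+1=11
L[7]='e': occ=1, LF[7]=C('e')+1=7+1=8
L[8]='c': occ=0, LF[8]=C('c')+0=2+0=2
L[9]='b': occ=0, LF[9]=C('b')+0=1+0=1
L[10]='$': occ=0, LF[10]=C('$')+0=0+0=0
L[11]='c': occ=1, LF[11]=C('c')+1=2+1=3
L[12]='d': occ=1, LF[12]=C('d')+1=5+1=6
L[13]='i': occ=1, LF[13]=C('i')+1=13+1=14
L[14]='h': occ=2, LF[14]=C('h')+2=10+2=12
L[15]='c': occ=2, LF[15]=C('c')+2=2+2=4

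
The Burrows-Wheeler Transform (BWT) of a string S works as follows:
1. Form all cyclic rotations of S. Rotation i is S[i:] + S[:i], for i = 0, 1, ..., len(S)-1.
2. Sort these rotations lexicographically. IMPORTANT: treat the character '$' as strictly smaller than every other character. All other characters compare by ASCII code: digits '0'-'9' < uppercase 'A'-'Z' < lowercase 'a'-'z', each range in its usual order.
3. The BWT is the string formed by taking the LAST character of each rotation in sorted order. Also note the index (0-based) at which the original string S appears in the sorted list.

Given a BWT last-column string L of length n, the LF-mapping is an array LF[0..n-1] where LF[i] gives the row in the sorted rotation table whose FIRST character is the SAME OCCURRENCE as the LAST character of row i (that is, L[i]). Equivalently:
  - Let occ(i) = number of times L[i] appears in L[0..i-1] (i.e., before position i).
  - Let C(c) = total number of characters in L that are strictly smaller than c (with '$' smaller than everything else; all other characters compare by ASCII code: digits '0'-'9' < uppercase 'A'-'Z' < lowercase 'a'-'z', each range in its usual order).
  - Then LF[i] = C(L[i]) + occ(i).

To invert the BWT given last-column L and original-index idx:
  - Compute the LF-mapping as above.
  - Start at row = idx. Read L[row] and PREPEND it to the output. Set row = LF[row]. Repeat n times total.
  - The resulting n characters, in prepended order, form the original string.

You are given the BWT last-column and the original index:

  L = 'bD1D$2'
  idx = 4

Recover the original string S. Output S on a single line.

Answer: DD12b$

Derivation:
LF mapping: 5 3 1 4 0 2
Walk LF starting at row 4, prepending L[row]:
  step 1: row=4, L[4]='$', prepend. Next row=LF[4]=0
  step 2: row=0, L[0]='b', prepend. Next row=LF[0]=5
  step 3: row=5, L[5]='2', prepend. Next row=LF[5]=2
  step 4: row=2, L[2]='1', prepend. Next row=LF[2]=1
  step 5: row=1, L[1]='D', prepend. Next row=LF[1]=3
  step 6: row=3, L[3]='D', prepend. Next row=LF[3]=4
Reversed output: DD12b$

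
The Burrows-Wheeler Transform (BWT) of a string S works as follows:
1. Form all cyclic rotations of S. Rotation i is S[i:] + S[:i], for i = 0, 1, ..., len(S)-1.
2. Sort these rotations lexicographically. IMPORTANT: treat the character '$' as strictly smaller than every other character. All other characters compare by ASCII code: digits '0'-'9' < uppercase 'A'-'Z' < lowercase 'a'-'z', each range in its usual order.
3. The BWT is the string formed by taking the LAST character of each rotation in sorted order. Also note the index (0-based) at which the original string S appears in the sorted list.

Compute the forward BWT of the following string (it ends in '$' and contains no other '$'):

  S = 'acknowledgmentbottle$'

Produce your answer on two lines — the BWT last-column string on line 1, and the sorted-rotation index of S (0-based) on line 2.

Answer: e$taellmdctwgkebnntoo
1

Derivation:
All 21 rotations (rotation i = S[i:]+S[:i]):
  rot[0] = acknowledgmentbottle$
  rot[1] = cknowledgmentbottle$a
  rot[2] = knowledgmentbottle$ac
  rot[3] = nowledgmentbottle$ack
  rot[4] = owledgmentbottle$ackn
  rot[5] = wledgmentbottle$ackno
  rot[6] = ledgmentbottle$acknow
  rot[7] = edgmentbottle$acknowl
  rot[8] = dgmentbottle$acknowle
  rot[9] = gmentbottle$acknowled
  rot[10] = mentbottle$acknowledg
  rot[11] = entbottle$acknowledgm
  rot[12] = ntbottle$acknowledgme
  rot[13] = tbottle$acknowledgmen
  rot[14] = bottle$acknowledgment
  rot[15] = ottle$acknowledgmentb
  rot[16] = ttle$acknowledgmentbo
  rot[17] = tle$acknowledgmentbot
  rot[18] = le$acknowledgmentbott
  rot[19] = e$acknowledgmentbottl
  rot[20] = $acknowledgmentbottle
Sorted (with $ < everything):
  sorted[0] = $acknowledgmentbottle  (last char: 'e')
  sorted[1] = acknowledgmentbottle$  (last char: '$')
  sorted[2] = bottle$acknowledgment  (last char: 't')
  sorted[3] = cknowledgmentbottle$a  (last char: 'a')
  sorted[4] = dgmentbottle$acknowle  (last char: 'e')
  sorted[5] = e$acknowledgmentbottl  (last char: 'l')
  sorted[6] = edgmentbottle$acknowl  (last char: 'l')
  sorted[7] = entbottle$acknowledgm  (last char: 'm')
  sorted[8] = gmentbottle$acknowled  (last char: 'd')
  sorted[9] = knowledgmentbottle$ac  (last char: 'c')
  sorted[10] = le$acknowledgmentbott  (last char: 't')
  sorted[11] = ledgmentbottle$acknow  (last char: 'w')
  sorted[12] = mentbottle$acknowledg  (last char: 'g')
  sorted[13] = nowledgmentbottle$ack  (last char: 'k')
  sorted[14] = ntbottle$acknowledgme  (last char: 'e')
  sorted[15] = ottle$acknowledgmentb  (last char: 'b')
  sorted[16] = owledgmentbottle$ackn  (last char: 'n')
  sorted[17] = tbottle$acknowledgmen  (last char: 'n')
  sorted[18] = tle$acknowledgmentbot  (last char: 't')
  sorted[19] = ttle$acknowledgmentbo  (last char: 'o')
  sorted[20] = wledgmentbottle$ackno  (last char: 'o')
Last column: e$taellmdctwgkebnntoo
Original string S is at sorted index 1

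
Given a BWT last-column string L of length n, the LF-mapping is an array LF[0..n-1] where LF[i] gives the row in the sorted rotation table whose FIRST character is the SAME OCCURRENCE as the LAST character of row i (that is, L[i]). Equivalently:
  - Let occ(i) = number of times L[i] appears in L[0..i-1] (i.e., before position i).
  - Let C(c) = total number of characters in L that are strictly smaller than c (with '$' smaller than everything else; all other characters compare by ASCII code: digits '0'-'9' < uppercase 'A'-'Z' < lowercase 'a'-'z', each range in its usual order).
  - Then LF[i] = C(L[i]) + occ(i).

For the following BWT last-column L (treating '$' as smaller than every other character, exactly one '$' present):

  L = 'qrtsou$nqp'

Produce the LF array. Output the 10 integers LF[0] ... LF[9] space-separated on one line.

Answer: 4 6 8 7 2 9 0 1 5 3

Derivation:
Char counts: '$':1, 'n':1, 'o':1, 'p':1, 'q':2, 'r':1, 's':1, 't':1, 'u':1
C (first-col start): C('$')=0, C('n')=1, C('o')=2, C('p')=3, C('q')=4, C('r')=6, C('s')=7, C('t')=8, C('u')=9
L[0]='q': occ=0, LF[0]=C('q')+0=4+0=4
L[1]='r': occ=0, LF[1]=C('r')+0=6+0=6
L[2]='t': occ=0, LF[2]=C('t')+0=8+0=8
L[3]='s': occ=0, LF[3]=C('s')+0=7+0=7
L[4]='o': occ=0, LF[4]=C('o')+0=2+0=2
L[5]='u': occ=0, LF[5]=C('u')+0=9+0=9
L[6]='$': occ=0, LF[6]=C('$')+0=0+0=0
L[7]='n': occ=0, LF[7]=C('n')+0=1+0=1
L[8]='q': occ=1, LF[8]=C('q')+1=4+1=5
L[9]='p': occ=0, LF[9]=C('p')+0=3+0=3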